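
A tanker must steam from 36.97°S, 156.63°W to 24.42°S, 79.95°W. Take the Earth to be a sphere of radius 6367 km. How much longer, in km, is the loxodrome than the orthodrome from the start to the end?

Great circle: cos σ = sin φ₁ sin φ₂ + cos φ₁ cos φ₂ cos Δλ,  σ = 1.1415 rad → d_gc = 7267.9 km
Rhumb line: Δψ = +0.2556, q = Δφ/Δψ = 0.8570, d_rh = R√(Δφ²+q²Δλ²) = 7434.2 km
Excess = 7434.2 − 7267.9 = 166.3 ≈ 166 km

166 km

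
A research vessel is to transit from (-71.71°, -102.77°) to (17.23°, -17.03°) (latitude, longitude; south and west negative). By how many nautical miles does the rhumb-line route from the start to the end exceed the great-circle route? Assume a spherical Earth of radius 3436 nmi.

Great circle: cos σ = sin φ₁ sin φ₂ + cos φ₁ cos φ₂ cos Δλ,  σ = 1.8328 rad → d_gc = 6297.4 nmi
Rhumb line: Δψ = +2.1318, q = Δφ/Δψ = 0.7282, d_rh = R√(Δφ²+q²Δλ²) = 6516.6 nmi
Excess = 6516.6 − 6297.4 = 219.2 ≈ 219 nmi

219 nmi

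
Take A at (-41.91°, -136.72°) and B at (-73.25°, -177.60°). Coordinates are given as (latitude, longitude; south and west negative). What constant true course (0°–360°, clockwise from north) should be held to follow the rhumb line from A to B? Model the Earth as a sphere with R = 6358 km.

Δψ = ln[tan(π/4+φ₂/2)/tan(π/4+φ₁/2)] = -1.1088
Δλ = -0.7135 rad (taken the short way round)
course = atan2(Δλ, Δψ) = 212.76°

212.8°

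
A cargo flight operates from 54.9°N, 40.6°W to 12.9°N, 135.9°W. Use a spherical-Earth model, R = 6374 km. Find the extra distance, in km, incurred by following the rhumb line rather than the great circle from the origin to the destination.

Great circle: cos σ = sin φ₁ sin φ₂ + cos φ₁ cos φ₂ cos Δλ,  σ = 1.4395 rad → d_gc = 9175.6 km
Rhumb line: Δψ = -0.9241, q = Δφ/Δψ = 0.7932, d_rh = R√(Δφ²+q²Δλ²) = 9620.5 km
Excess = 9620.5 − 9175.6 = 444.9 ≈ 445 km

445 km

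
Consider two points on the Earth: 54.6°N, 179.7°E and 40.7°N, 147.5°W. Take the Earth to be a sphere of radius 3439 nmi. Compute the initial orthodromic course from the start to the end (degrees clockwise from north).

109.0°

N = sin Δλ·cos φ₂ = +0.4107;  D = cos φ₁ sin φ₂ − sin φ₁ cos φ₂ cos Δλ = -0.1417
initial course = atan2(N, D) = 109.04°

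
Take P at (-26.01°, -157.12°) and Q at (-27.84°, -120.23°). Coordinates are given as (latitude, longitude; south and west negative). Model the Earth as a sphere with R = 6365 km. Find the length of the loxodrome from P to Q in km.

3659 km

Δψ = ln[tan(π/4+φ₂/2)/tan(π/4+φ₁/2)] = -0.0358;  Δφ = -0.0319 rad,  Δλ = +0.6439 rad
q = Δφ/Δψ = 0.8915
d = R·√(Δφ² + q²Δλ²) = 6365·0.57491 = 3659 km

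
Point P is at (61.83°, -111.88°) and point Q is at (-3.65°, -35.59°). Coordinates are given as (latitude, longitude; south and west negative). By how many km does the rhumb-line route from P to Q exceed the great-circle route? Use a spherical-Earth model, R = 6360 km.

242 km

Great circle: cos σ = sin φ₁ sin φ₂ + cos φ₁ cos φ₂ cos Δλ,  σ = 1.5152 rad → d_gc = 9636.84 km
Rhumb line: Δψ = -1.4464, q = Δφ/Δψ = 0.7901, d_rh = R√(Δφ²+q²Δλ²) = 9879.27 km
Excess = 9879.27 − 9636.84 = 242.43 ≈ 242 km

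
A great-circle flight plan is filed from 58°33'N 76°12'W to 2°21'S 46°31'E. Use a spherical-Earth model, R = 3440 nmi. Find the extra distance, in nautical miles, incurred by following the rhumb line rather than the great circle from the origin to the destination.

501 nmi

Great circle: cos σ = sin φ₁ sin φ₂ + cos φ₁ cos φ₂ cos Δλ,  σ = 1.8931 rad → d_gc = 6512.23 nmi
Rhumb line: Δψ = -1.3084, q = Δφ/Δψ = 0.8123, d_rh = R√(Δφ²+q²Δλ²) = 7013.70 nmi
Excess = 7013.70 − 6512.23 = 501.47 ≈ 501 nmi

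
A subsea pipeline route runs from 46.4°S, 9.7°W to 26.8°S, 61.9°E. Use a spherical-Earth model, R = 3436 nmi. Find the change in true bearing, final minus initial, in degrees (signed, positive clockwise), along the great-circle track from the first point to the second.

-47.2°

Initial bearing θ₁ = atan2(sin Δλ cos φ₂, cos φ₁ sin φ₂ − sin φ₁ cos φ₂ cos Δλ) = 97.19°
Final bearing θ₂ = (initial bearing from the destination back to the start) + 180° = 50.04°
Δθ = θ₂ − θ₁ = -47.2°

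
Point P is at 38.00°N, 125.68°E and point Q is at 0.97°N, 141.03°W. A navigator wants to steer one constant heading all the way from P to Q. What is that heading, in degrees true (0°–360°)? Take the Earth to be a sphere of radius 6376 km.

Δψ = ln[tan(π/4+φ₂/2)/tan(π/4+φ₁/2)] = -0.7011
Δλ = +1.6282 rad (taken the short way round)
course = atan2(Δλ, Δψ) = 113.30°

113.3°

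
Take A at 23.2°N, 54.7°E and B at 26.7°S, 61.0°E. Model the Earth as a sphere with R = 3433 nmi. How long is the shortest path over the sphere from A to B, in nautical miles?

3012 nmi

Haversine: a = sin²(Δφ/2)+cos φ₁ cos φ₂ sin²(Δλ/2) = 0.18042;  σ = 2·atan2(√a,√(1−a))
σ = 50.270° → d = Rσ = 3433·0.87738 = 3012 nmi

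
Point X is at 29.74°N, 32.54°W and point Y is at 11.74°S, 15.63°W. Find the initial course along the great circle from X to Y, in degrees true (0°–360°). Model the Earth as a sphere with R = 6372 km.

156.1°

θ = atan2( sin Δλ·cos φ₂ ,  cos φ₁ sin φ₂ − sin φ₁ cos φ₂ cos Δλ )
  = atan2(+0.2848, -0.6414) = 156.06°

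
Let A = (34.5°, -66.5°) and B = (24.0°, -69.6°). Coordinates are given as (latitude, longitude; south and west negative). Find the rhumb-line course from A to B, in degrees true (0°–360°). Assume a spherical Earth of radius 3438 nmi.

194.4°

Meridional parts: M(φ₁)=+0.6422, M(φ₂)=+0.4317 → ΔM = -0.2105;  Δλ = -0.0541 rad
tan C = Δλ / ΔM = +0.2570 → C = 194.41°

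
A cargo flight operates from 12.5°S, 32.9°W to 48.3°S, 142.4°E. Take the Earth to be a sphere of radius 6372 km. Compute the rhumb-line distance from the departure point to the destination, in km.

16820 km

Rhumb course C = atan2(Δλ, Δψ) with Δψ = ln[tan(π/4+φ₂/2)/tan(π/4+φ₁/2)] = -0.7454, Δλ = +3.0596 → C = 103.69°
d = R·|Δφ| / |cos C| = 6372·0.62483 / 0.23671 = 16820 km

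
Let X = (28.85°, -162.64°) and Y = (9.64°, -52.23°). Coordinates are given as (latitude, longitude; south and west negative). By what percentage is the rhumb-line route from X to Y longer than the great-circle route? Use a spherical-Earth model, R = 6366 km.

2.6%

Great circle: σ = 1.7930 rad → d_gc = Rσ = 11414.0 km
Rhumb: Δφ = -0.3353, Δλ = +1.9270, Δψ = -0.3572, q = Δφ/Δψ = 0.9386 → d_rh = R√(Δφ²+q²Δλ²) = 11710.3 km
Excess = (11710.3 − 11414.0) / 11414.0 = 296.3 / 11414.0 = 2.60% ≈ 2.6%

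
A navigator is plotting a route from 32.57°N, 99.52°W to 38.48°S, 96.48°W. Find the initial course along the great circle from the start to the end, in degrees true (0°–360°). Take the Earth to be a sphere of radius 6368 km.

177.5°

N = sin Δλ·cos φ₂ = +0.0415;  D = cos φ₁ sin φ₂ − sin φ₁ cos φ₂ cos Δλ = -0.9452
initial course = atan2(N, D) = 177.49°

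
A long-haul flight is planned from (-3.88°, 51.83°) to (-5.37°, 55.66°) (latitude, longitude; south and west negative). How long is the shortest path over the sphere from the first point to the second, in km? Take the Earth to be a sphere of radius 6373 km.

456 km

cos σ = sin φ₁ sin φ₂ + cos φ₁ cos φ₂ cos Δλ
      = sin(-3.88°)sin(-5.37°) + cos(-3.88°)cos(-5.37°)cos(3.83°) = 0.9974
σ = 4.098° → d = Rσ = 6373·0.07152 = 456 km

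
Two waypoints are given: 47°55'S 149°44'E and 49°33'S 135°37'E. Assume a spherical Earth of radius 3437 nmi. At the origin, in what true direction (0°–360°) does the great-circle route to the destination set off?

θ = atan2( sin Δλ·cos φ₂ ,  cos φ₁ sin φ₂ − sin φ₁ cos φ₂ cos Δλ )
  = atan2(-0.1582, -0.0430) = 254.78°

254.8°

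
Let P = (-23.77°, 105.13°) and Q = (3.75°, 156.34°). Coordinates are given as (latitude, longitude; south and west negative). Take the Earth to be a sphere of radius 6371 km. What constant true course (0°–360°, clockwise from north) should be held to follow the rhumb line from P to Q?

61.1°

Meridional parts: M(φ₁)=-0.4273, M(φ₂)=+0.0655 → ΔM = +0.4928;  Δλ = +0.8938 rad
tan C = Δλ / ΔM = +1.8137 → C = 61.13°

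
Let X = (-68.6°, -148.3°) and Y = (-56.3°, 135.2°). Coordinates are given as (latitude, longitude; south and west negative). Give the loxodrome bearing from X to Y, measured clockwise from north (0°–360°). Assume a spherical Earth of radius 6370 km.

289.5°

Δψ = ln[tan(π/4+φ₂/2)/tan(π/4+φ₁/2)] = +0.4718
Δλ = -1.3352 rad (taken the short way round)
course = atan2(Δλ, Δψ) = 289.46°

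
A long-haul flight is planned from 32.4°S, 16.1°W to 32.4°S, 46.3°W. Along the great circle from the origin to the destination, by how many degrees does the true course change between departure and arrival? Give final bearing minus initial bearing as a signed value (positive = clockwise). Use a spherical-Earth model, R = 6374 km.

+16.5°

Initial bearing θ₁ = atan2(sin Δλ cos φ₂, cos φ₁ sin φ₂ − sin φ₁ cos φ₂ cos Δλ) = 261.77°
Final bearing θ₂ = (initial bearing from the destination back to the start) + 180° = 278.23°
Δθ = θ₂ − θ₁ = +16.5°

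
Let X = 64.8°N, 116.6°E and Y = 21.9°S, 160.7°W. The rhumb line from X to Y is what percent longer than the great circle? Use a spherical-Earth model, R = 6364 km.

2.2%

Great circle: σ = 1.8622 rad → d_gc = Rσ = 11851.0 km
Rhumb: Δφ = -1.5132, Δλ = +1.4434, Δψ = -1.8901, q = Δφ/Δψ = 0.8006 → d_rh = R√(Δφ²+q²Δλ²) = 12116.8 km
Excess = (12116.8 − 11851.0) / 11851.0 = 265.8 / 11851.0 = 2.24% ≈ 2.2%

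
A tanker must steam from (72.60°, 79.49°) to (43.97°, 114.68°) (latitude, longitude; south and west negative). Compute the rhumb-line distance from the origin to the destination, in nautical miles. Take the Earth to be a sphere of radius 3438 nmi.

Δψ = ln[tan(π/4+φ₂/2)/tan(π/4+φ₁/2)] = -1.0210;  Δφ = -0.4997 rad,  Δλ = +0.6142 rad
q = Δφ/Δψ = 0.4894
d = R·√(Δφ² + q²Δλ²) = 3438·0.58313 = 2005 nmi

2005 nmi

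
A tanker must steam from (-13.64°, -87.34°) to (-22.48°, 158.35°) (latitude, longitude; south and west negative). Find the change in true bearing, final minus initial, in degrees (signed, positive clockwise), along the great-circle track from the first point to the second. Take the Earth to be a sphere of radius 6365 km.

Initial bearing θ₁ = atan2(sin Δλ cos φ₂, cos φ₁ sin φ₂ − sin φ₁ cos φ₂ cos Δλ) = 241.29°
Final bearing θ₂ = (initial bearing from the destination back to the start) + 180° = 292.72°
Δθ = θ₂ − θ₁ = +51.4°

+51.4°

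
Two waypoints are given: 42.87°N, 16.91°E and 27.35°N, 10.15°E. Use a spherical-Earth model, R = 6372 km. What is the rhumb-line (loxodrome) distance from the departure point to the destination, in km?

Rhumb course C = atan2(Δλ, Δψ) with Δψ = ln[tan(π/4+φ₂/2)/tan(π/4+φ₁/2)] = -0.3332, Δλ = -0.1180 → C = 199.50°
d = R·|Δφ| / |cos C| = 6372·0.27088 / 0.94264 = 1831 km

1831 km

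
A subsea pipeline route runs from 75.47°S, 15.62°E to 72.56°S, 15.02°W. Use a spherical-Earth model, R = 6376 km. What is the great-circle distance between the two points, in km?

Haversine: a = sin²(Δφ/2)+cos φ₁ cos φ₂ sin²(Δλ/2) = 0.00589;  σ = 2·atan2(√a,√(1−a))
σ = 8.806° → d = Rσ = 6376·0.15369 = 980 km

980 km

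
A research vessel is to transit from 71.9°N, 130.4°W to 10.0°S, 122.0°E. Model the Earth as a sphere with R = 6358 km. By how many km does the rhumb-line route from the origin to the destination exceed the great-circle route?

787 km

Great circle: cos σ = sin φ₁ sin φ₂ + cos φ₁ cos φ₂ cos Δλ,  σ = 1.8313 rad → d_gc = 11643.4 km
Rhumb line: Δψ = -2.0125, q = Δφ/Δψ = 0.7103, d_rh = R√(Δφ²+q²Δλ²) = 12430.6 km
Excess = 12430.6 − 11643.4 = 787.2 ≈ 787 km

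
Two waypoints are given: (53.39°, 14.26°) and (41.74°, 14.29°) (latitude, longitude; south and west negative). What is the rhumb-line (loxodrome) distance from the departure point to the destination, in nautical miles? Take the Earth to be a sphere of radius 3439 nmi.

Δψ = ln[tan(π/4+φ₂/2)/tan(π/4+φ₁/2)] = -0.3031;  Δφ = -0.2033 rad,  Δλ = +0.0005 rad
q = Δφ/Δψ = 0.6708
d = R·√(Δφ² + q²Δλ²) = 3439·0.20333 = 699 nmi

699 nmi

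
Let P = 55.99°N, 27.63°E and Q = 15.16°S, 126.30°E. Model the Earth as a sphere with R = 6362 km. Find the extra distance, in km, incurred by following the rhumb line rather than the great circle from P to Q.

Great circle: cos σ = sin φ₁ sin φ₂ + cos φ₁ cos φ₂ cos Δλ,  σ = 1.8736 rad → d_gc = 11919.6 km
Rhumb line: Δψ = -1.4525, q = Δφ/Δψ = 0.8550, d_rh = R√(Δφ²+q²Δλ²) = 12253.8 km
Excess = 12253.8 − 11919.6 = 334.2 ≈ 334 km

334 km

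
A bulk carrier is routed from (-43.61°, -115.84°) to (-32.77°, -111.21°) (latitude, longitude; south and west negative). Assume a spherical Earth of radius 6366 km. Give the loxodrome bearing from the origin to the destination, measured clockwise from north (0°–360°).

18.5°

Δψ = ln[tan(π/4+φ₂/2)/tan(π/4+φ₁/2)] = +0.2415
Δλ = +0.0808 rad (taken the short way round)
course = atan2(Δλ, Δψ) = 18.50°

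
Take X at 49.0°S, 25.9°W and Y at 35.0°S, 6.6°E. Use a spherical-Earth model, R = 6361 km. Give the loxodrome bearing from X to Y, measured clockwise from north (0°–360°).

Δψ = ln[tan(π/4+φ₂/2)/tan(π/4+φ₁/2)] = +0.3310
Δλ = +0.5672 rad (taken the short way round)
course = atan2(Δλ, Δψ) = 59.74°

59.7°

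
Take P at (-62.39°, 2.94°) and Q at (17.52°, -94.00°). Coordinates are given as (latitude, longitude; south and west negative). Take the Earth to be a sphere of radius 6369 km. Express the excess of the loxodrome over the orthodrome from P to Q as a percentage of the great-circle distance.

3.3%

Great circle: σ = 1.8967 rad → d_gc = Rσ = 12080.0 km
Rhumb: Δφ = +1.3947, Δλ = -1.6919, Δψ = +1.7142, q = Δφ/Δψ = 0.8136 → d_rh = R√(Δφ²+q²Δλ²) = 12480.7 km
Excess = (12480.7 − 12080.0) / 12080.0 = 400.7 / 12080.0 = 3.32% ≈ 3.3%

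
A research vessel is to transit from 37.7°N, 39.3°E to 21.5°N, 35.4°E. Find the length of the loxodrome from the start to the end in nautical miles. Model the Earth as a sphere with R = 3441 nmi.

Rhumb course C = atan2(Δλ, Δψ) with Δψ = ln[tan(π/4+φ₂/2)/tan(π/4+φ₁/2)] = -0.3270, Δλ = -0.0681 → C = 191.76°
d = R·|Δφ| / |cos C| = 3441·0.28274 / 0.97901 = 994 nmi

994 nmi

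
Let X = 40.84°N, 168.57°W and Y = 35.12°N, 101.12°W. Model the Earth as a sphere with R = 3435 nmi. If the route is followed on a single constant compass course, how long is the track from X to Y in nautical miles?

Δψ = ln[tan(π/4+φ₂/2)/tan(π/4+φ₁/2)] = -0.1268;  Δφ = -0.0998 rad,  Δλ = +1.1772 rad
q = Δφ/Δψ = 0.7875
d = R·√(Δφ² + q²Δλ²) = 3435·0.93242 = 3203 nmi

3203 nmi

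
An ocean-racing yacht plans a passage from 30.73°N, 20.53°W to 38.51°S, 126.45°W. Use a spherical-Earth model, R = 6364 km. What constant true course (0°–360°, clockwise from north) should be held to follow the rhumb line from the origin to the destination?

235.0°

Δψ = ln[tan(π/4+φ₂/2)/tan(π/4+φ₁/2)] = -1.2934
Δλ = -1.8487 rad (taken the short way round)
course = atan2(Δλ, Δψ) = 235.02°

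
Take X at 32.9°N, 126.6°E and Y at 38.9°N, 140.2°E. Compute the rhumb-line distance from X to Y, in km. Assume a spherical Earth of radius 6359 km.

Δψ = ln[tan(π/4+φ₂/2)/tan(π/4+φ₁/2)] = +0.1294;  Δφ = +0.1047 rad,  Δλ = +0.2374 rad
q = Δφ/Δψ = 0.8093
d = R·√(Δφ² + q²Δλ²) = 6359·0.21878 = 1391 km

1391 km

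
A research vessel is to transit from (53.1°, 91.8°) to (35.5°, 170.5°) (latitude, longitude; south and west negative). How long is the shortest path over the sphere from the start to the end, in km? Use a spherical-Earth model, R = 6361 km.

6210 km

cos σ = sin φ₁ sin φ₂ + cos φ₁ cos φ₂ cos Δλ
      = sin(53.10°)sin(35.50°) + cos(53.10°)cos(35.50°)cos(78.70°) = 0.5602
σ = 55.933° → d = Rσ = 6361·0.97622 = 6210 km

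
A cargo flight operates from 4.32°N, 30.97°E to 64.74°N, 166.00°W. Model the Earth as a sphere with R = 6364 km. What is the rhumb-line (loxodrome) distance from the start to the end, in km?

Rhumb course C = atan2(Δλ, Δψ) with Δψ = ln[tan(π/4+φ₂/2)/tan(π/4+φ₁/2)] = +1.4203, Δλ = +2.8454 → C = 63.47°
d = R·|Δφ| / |cos C| = 6364·1.05453 / 0.44661 = 15027 km

15027 km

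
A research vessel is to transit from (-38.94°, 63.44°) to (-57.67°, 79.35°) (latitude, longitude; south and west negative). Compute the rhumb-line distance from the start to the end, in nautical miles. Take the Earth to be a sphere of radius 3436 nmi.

1285 nmi

Rhumb course C = atan2(Δλ, Δψ) with Δψ = ln[tan(π/4+φ₂/2)/tan(π/4+φ₁/2)] = -0.4994, Δλ = +0.2777 → C = 150.92°
d = R·|Δφ| / |cos C| = 3436·0.32690 / 0.87398 = 1285 nmi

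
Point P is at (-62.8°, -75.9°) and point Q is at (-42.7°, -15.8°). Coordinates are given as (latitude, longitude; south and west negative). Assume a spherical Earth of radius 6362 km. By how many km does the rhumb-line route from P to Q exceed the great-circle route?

Great circle: cos σ = sin φ₁ sin φ₂ + cos φ₁ cos φ₂ cos Δλ,  σ = 0.6910 rad → d_gc = 4396.0 km
Rhumb line: Δψ = +0.5934, q = Δφ/Δψ = 0.5912, d_rh = R√(Δφ²+q²Δλ²) = 4532.6 km
Excess = 4532.6 − 4396.0 = 136.6 ≈ 137 km

137 km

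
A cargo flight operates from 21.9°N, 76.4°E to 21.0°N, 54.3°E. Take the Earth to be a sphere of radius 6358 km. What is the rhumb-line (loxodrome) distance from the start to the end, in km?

Δψ = ln[tan(π/4+φ₂/2)/tan(π/4+φ₁/2)] = -0.0169;  Δφ = -0.0157 rad,  Δλ = -0.3857 rad
q = Δφ/Δψ = 0.9307
d = R·√(Δφ² + q²Δλ²) = 6358·0.35934 = 2285 km

2285 km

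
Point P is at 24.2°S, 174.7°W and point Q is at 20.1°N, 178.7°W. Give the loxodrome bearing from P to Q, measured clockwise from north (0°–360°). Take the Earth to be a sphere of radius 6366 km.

Meridional parts: M(φ₁)=-0.4355, M(φ₂)=+0.3582 → ΔM = +0.7938;  Δλ = -0.0698 rad
tan C = Δλ / ΔM = -0.0880 → C = 354.97°

355.0°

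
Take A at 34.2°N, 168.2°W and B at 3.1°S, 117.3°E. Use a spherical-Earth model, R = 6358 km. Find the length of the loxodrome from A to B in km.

Rhumb course C = atan2(Δλ, Δψ) with Δψ = ln[tan(π/4+φ₂/2)/tan(π/4+φ₁/2)] = -0.6900, Δλ = -1.3003 → C = 242.05°
d = R·|Δφ| / |cos C| = 6358·0.65101 / 0.46875 = 8830 km

8830 km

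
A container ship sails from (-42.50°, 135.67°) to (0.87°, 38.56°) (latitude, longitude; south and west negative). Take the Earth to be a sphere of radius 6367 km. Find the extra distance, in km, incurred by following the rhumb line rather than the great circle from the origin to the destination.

Great circle: cos σ = sin φ₁ sin φ₂ + cos φ₁ cos φ₂ cos Δλ,  σ = 1.6725 rad → d_gc = 10648.6 km
Rhumb line: Δψ = +0.8361, q = Δφ/Δψ = 0.9053, d_rh = R√(Δφ²+q²Δλ²) = 10893.4 km
Excess = 10893.4 − 10648.6 = 244.8 ≈ 245 km

245 km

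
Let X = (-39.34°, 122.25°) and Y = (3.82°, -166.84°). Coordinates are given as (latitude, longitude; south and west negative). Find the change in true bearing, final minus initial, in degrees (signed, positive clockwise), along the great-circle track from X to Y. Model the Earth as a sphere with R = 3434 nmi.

At departure: θ₁ = atan2(sin Δλ cos φ₂, cos φ₁ sin φ₂ − sin φ₁ cos φ₂ cos Δλ) = 74.68°
At arrival: θ₂ = atan2(sin Δλ cos φ₁, −cos φ₂ sin φ₁ + sin φ₂ cos φ₁ cos Δλ) = 48.38°
Δθ = θ₂ − θ₁ = -26.3°

-26.3°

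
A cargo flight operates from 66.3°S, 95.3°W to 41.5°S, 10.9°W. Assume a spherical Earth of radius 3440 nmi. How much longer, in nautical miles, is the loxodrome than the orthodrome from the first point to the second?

202 nmi

Great circle: cos σ = sin φ₁ sin φ₂ + cos φ₁ cos φ₂ cos Δλ,  σ = 0.8813 rad → d_gc = 3031.8 nmi
Rhumb line: Δψ = +0.7640, q = Δφ/Δψ = 0.5665, d_rh = R√(Δφ²+q²Δλ²) = 3233.9 nmi
Excess = 3233.9 − 3031.8 = 202.1 ≈ 202 nmi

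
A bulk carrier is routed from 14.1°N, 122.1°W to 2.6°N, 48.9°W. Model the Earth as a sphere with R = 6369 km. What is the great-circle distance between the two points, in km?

8123 km

cos σ = sin φ₁ sin φ₂ + cos φ₁ cos φ₂ cos Δλ
      = sin(14.10°)sin(2.60°) + cos(14.10°)cos(2.60°)cos(73.20°) = 0.2911
σ = 73.077° → d = Rσ = 6369·1.27543 = 8123 km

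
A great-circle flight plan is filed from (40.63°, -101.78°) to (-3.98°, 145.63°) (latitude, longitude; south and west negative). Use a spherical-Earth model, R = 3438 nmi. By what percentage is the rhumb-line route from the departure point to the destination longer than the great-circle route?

2.8%

Great circle: σ = 1.9135 rad → d_gc = Rσ = 6578.6 nmi
Rhumb: Δφ = -0.7786, Δλ = -1.9651, Δψ = -0.8469, q = Δφ/Δψ = 0.9194 → d_rh = R√(Δφ²+q²Δλ²) = 6763.6 nmi
Excess = (6763.6 − 6578.6) / 6578.6 = 185.0 / 6578.6 = 2.81% ≈ 2.8%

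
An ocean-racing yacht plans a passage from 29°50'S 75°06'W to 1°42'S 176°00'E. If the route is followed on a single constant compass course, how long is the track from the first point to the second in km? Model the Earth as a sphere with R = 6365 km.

11923 km

Rhumb course C = atan2(Δλ, Δψ) with Δψ = ln[tan(π/4+φ₂/2)/tan(π/4+φ₁/2)] = +0.5163, Δλ = -1.9007 → C = 285.20°
d = R·|Δφ| / |cos C| = 6365·0.49102 / 0.26213 = 11923 km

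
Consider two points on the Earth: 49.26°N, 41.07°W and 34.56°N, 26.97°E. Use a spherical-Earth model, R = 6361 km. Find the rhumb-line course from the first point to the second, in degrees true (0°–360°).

Meridional parts: M(φ₁)=+0.9907, M(φ₂)=+0.6435 → ΔM = -0.3473;  Δλ = +1.1875 rad
tan C = Δλ / ΔM = -3.4197 → C = 106.30°

106.3°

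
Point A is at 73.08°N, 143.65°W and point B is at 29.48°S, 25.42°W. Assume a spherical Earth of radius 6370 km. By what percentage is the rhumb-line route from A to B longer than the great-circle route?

6.3%

Great circle: σ = 2.2027 rad → d_gc = Rσ = 14031.0 km
Rhumb: Δφ = -1.7900, Δλ = +2.0635, Δψ = -2.4444, q = Δφ/Δψ = 0.7323 → d_rh = R√(Δφ²+q²Δλ²) = 14921.9 km
Excess = (14921.9 − 14031.0) / 14031.0 = 890.9 / 14031.0 = 6.3495% ≈ 6.3%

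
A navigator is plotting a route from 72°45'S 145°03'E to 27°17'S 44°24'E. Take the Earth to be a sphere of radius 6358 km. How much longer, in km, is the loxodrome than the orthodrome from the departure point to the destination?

682 km

Great circle: cos σ = sin φ₁ sin φ₂ + cos φ₁ cos φ₂ cos Δλ,  σ = 1.1712 rad → d_gc = 7446.4 km
Rhumb line: Δψ = +1.3907, q = Δφ/Δψ = 0.5706, d_rh = R√(Δφ²+q²Δλ²) = 8128.5 km
Excess = 8128.5 − 7446.4 = 682.1 ≈ 682 km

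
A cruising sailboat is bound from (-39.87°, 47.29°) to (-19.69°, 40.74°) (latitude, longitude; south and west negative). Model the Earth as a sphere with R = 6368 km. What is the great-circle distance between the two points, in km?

2328 km

Haversine: a = sin²(Δφ/2)+cos φ₁ cos φ₂ sin²(Δλ/2) = 0.03305;  σ = 2·atan2(√a,√(1−a))
σ = 20.949° → d = Rσ = 6368·0.36564 = 2328 km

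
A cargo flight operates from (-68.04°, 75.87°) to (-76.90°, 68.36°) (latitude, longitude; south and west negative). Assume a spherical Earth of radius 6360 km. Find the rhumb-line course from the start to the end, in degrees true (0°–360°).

194.0°

Δψ = ln[tan(π/4+φ₂/2)/tan(π/4+φ₁/2)] = -0.5246
Δλ = -0.1311 rad (taken the short way round)
course = atan2(Δλ, Δψ) = 194.03°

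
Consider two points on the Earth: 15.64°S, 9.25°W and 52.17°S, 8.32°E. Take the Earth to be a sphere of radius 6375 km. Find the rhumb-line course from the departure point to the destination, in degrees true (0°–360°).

158.9°

Δψ = ln[tan(π/4+φ₂/2)/tan(π/4+φ₁/2)] = -0.7946
Δλ = +0.3067 rad (taken the short way round)
course = atan2(Δλ, Δψ) = 158.90°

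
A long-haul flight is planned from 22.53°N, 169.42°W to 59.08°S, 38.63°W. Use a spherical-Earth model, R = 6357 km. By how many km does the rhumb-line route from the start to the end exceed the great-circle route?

Great circle: cos σ = sin φ₁ sin φ₂ + cos φ₁ cos φ₂ cos Δλ,  σ = 2.2637 rad → d_gc = 14390.39 km
Rhumb line: Δψ = -1.6890, q = Δφ/Δψ = 0.8433, d_rh = R√(Δφ²+q²Δλ²) = 15222.91 km
Excess = 15222.91 − 14390.39 = 832.52 ≈ 833 km

833 km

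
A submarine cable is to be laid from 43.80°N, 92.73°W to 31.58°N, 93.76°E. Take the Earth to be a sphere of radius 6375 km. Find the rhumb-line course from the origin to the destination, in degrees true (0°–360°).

264.9°

Meridional parts: M(φ₁)=+0.8521, M(φ₂)=+0.5814 → ΔM = -0.2706;  Δλ = -3.0283 rad
tan C = Δλ / ΔM = +11.1891 → C = 264.89°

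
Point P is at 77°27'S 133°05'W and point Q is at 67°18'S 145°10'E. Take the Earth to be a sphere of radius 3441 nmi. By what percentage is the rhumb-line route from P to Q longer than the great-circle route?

Great circle: σ = 0.4214 rad → d_gc = Rσ = 1449.9 nmi
Rhumb: Δφ = +0.1772, Δλ = -1.4268, Δψ = +0.6018, q = Δφ/Δψ = 0.2944 → d_rh = R√(Δφ²+q²Δλ²) = 1568.5 nmi
Excess = (1568.5 − 1449.9) / 1449.9 = 118.6 / 1449.9 = 8.18% ≈ 8.2%

8.2%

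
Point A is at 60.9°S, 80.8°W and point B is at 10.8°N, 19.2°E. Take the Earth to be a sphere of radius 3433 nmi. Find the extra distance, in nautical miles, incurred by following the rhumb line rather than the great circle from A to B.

249 nmi

Great circle: cos σ = sin φ₁ sin φ₂ + cos φ₁ cos φ₂ cos Δλ,  σ = 1.8201 rad → d_gc = 6248.2 nmi
Rhumb line: Δψ = +1.5384, q = Δφ/Δψ = 0.8134, d_rh = R√(Δφ²+q²Δλ²) = 6496.9 nmi
Excess = 6496.9 − 6248.2 = 248.7 ≈ 249 nmi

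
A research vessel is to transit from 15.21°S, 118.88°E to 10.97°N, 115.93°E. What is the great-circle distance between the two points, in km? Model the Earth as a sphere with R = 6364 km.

Haversine: a = sin²(Δφ/2)+cos φ₁ cos φ₂ sin²(Δλ/2) = 0.05192;  σ = 2·atan2(√a,√(1−a))
σ = 26.343° → d = Rσ = 6364·0.45976 = 2926 km

2926 km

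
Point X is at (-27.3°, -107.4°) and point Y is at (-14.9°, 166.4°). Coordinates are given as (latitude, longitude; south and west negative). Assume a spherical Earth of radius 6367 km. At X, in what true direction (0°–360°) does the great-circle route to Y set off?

N = sin Δλ·cos φ₂ = -0.9643;  D = cos φ₁ sin φ₂ − sin φ₁ cos φ₂ cos Δλ = -0.1991
initial course = atan2(N, D) = 258.33°

258.3°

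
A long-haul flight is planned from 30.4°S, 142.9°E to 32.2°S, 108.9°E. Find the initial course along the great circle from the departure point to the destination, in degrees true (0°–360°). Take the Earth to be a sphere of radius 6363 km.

N = sin Δλ·cos φ₂ = -0.4732;  D = cos φ₁ sin φ₂ − sin φ₁ cos φ₂ cos Δλ = -0.1046
initial course = atan2(N, D) = 257.53°

257.5°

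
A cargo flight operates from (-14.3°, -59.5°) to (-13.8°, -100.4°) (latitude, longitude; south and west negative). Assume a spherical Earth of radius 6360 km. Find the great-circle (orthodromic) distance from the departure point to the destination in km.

4399 km

Haversine: a = sin²(Δφ/2)+cos φ₁ cos φ₂ sin²(Δλ/2) = 0.11490;  σ = 2·atan2(√a,√(1−a))
σ = 39.627° → d = Rσ = 6360·0.69163 = 4399 km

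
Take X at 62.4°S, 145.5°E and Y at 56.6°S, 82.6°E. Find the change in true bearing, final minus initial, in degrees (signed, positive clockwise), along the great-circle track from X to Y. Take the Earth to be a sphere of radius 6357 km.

At departure: θ₁ = atan2(sin Δλ cos φ₂, cos φ₁ sin φ₂ − sin φ₁ cos φ₂ cos Δλ) = 251.44°
At arrival: θ₂ = atan2(sin Δλ cos φ₁, −cos φ₂ sin φ₁ + sin φ₂ cos φ₁ cos Δλ) = 307.08°
Δθ = θ₂ − θ₁ = +55.6°

+55.6°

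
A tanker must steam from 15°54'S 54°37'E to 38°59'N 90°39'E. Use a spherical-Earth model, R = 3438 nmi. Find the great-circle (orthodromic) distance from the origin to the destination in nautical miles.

3864 nmi

cos σ = sin φ₁ sin φ₂ + cos φ₁ cos φ₂ cos Δλ
      = sin(-15.90°)sin(38.98°) + cos(-15.90°)cos(38.98°)cos(36.03°) = 0.4322
σ = 64.392° → d = Rσ = 3438·1.12385 = 3864 nmi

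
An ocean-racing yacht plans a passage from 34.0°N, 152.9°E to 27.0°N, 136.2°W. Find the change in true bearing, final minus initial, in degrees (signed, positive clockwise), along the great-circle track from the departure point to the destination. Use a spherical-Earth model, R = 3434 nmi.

At departure: θ₁ = atan2(sin Δλ cos φ₂, cos φ₁ sin φ₂ − sin φ₁ cos φ₂ cos Δλ) = 75.78°
At arrival: θ₂ = atan2(sin Δλ cos φ₁, −cos φ₂ sin φ₁ + sin φ₂ cos φ₁ cos Δλ) = 115.58°
Δθ = θ₂ − θ₁ = +39.8°

+39.8°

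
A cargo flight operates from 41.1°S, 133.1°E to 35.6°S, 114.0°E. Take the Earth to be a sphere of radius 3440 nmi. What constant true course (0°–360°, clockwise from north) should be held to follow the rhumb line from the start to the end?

Meridional parts: M(φ₁)=-0.7882, M(φ₂)=-0.6657 → ΔM = +0.1225;  Δλ = -0.3334 rad
tan C = Δλ / ΔM = -2.7211 → C = 290.18°

290.2°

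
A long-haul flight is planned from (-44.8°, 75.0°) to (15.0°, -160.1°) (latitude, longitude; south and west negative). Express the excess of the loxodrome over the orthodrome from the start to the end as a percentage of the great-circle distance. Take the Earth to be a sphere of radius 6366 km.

Great circle: σ = 2.1828 rad → d_gc = Rσ = 13895.8 km
Rhumb: Δφ = +1.0437, Δλ = +2.1799, Δψ = +1.1413, q = Δφ/Δψ = 0.9145 → d_rh = R√(Δφ²+q²Δλ²) = 14324.9 km
Excess = (14324.9 − 13895.8) / 13895.8 = 429.1 / 13895.8 = 3.09% ≈ 3.1%

3.1%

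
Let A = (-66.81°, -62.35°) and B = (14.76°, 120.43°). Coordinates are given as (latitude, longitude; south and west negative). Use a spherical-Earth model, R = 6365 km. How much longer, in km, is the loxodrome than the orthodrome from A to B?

3483 km

Great circle: cos σ = sin φ₁ sin φ₂ + cos φ₁ cos φ₂ cos Δλ,  σ = 2.2326 rad → d_gc = 14210.4 km
Rhumb line: Δψ = +1.8444, q = Δφ/Δψ = 0.7719, d_rh = R√(Δφ²+q²Δλ²) = 17693.2 km
Excess = 17693.2 − 14210.4 = 3482.8 ≈ 3483 km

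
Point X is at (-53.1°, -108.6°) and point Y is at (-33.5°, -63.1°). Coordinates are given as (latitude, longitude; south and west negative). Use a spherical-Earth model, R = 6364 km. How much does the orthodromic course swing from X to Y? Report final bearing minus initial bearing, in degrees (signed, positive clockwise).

-32.5°

Initial bearing θ₁ = atan2(sin Δλ cos φ₂, cos φ₁ sin φ₂ − sin φ₁ cos φ₂ cos Δλ) = 77.12°
Final bearing θ₂ = (initial bearing from the destination back to the start) + 180° = 44.58°
Δθ = θ₂ − θ₁ = -32.5°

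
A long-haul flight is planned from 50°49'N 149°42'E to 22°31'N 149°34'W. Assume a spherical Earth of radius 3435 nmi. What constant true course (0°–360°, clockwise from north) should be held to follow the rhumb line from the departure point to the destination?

Δψ = ln[tan(π/4+φ₂/2)/tan(π/4+φ₁/2)] = -0.6295
Δλ = +1.0600 rad (taken the short way round)
course = atan2(Δλ, Δψ) = 120.71°

120.7°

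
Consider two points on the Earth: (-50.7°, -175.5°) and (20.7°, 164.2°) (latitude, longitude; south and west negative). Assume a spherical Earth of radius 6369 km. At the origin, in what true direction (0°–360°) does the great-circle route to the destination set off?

340.2°

θ = atan2( sin Δλ·cos φ₂ ,  cos φ₁ sin φ₂ − sin φ₁ cos φ₂ cos Δλ )
  = atan2(-0.3245, +0.9028) = 340.23°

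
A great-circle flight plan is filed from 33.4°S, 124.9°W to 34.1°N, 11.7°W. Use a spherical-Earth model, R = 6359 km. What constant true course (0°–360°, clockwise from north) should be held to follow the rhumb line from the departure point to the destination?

57.6°

Δψ = ln[tan(π/4+φ₂/2)/tan(π/4+φ₁/2)] = +1.2528
Δλ = +1.9757 rad (taken the short way round)
course = atan2(Δλ, Δψ) = 57.62°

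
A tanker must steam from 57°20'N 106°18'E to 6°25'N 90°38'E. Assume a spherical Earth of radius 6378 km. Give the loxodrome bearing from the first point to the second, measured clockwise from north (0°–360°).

193.8°

Meridional parts: M(φ₁)=+1.2274, M(φ₂)=+0.1122 → ΔM = -1.1152;  Δλ = -0.2734 rad
tan C = Δλ / ΔM = +0.2452 → C = 193.78°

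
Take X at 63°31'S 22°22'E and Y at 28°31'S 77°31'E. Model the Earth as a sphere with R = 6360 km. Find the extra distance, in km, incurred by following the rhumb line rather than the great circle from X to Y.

120 km

Great circle: cos σ = sin φ₁ sin φ₂ + cos φ₁ cos φ₂ cos Δλ,  σ = 0.8616 rad → d_gc = 5479.8 km
Rhumb line: Δψ = +0.9272, q = Δφ/Δψ = 0.6588, d_rh = R√(Δφ²+q²Δλ²) = 5600.1 km
Excess = 5600.1 − 5479.8 = 120.3 ≈ 120 km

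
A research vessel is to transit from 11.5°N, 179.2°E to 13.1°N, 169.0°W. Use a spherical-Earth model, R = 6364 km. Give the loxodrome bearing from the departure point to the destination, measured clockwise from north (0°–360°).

Meridional parts: M(φ₁)=+0.2021, M(φ₂)=+0.2307 → ΔM = +0.0286;  Δλ = +0.2059 rad
tan C = Δλ / ΔM = +7.2055 → C = 82.10°

82.1°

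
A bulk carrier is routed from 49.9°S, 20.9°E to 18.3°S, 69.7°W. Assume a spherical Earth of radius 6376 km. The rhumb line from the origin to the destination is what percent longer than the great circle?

Great circle: σ = 1.3348 rad → d_gc = Rσ = 8510.9 km
Rhumb: Δφ = +0.5515, Δλ = -1.5813, Δψ = +0.6830, q = Δφ/Δψ = 0.8075 → d_rh = R√(Δφ²+q²Δλ²) = 8868.3 km
Excess = (8868.3 − 8510.9) / 8510.9 = 357.4 / 8510.9 = 4.20% ≈ 4.2%

4.2%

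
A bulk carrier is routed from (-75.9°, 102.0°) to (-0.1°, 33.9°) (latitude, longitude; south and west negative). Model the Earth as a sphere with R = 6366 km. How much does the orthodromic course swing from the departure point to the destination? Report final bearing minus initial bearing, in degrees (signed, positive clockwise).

+55.6°

Initial bearing θ₁ = atan2(sin Δλ cos φ₂, cos φ₁ sin φ₂ − sin φ₁ cos φ₂ cos Δλ) = 291.28°
Final bearing θ₂ = (initial bearing from the destination back to the start) + 180° = 346.88°
Δθ = θ₂ − θ₁ = +55.6°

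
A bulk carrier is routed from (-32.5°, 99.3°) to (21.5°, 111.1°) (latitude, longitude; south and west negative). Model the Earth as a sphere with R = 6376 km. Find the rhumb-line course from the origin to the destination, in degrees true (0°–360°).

Δψ = ln[tan(π/4+φ₂/2)/tan(π/4+φ₁/2)] = +0.9847
Δλ = +0.2059 rad (taken the short way round)
course = atan2(Δλ, Δψ) = 11.81°

11.8°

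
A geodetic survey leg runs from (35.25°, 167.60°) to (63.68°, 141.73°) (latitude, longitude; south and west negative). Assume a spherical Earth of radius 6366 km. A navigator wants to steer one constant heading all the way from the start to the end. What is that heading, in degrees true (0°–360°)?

330.4°

Meridional parts: M(φ₁)=+0.6582, M(φ₂)=+1.4532 → ΔM = +0.7951;  Δλ = -0.4515 rad
tan C = Δλ / ΔM = -0.5679 → C = 330.41°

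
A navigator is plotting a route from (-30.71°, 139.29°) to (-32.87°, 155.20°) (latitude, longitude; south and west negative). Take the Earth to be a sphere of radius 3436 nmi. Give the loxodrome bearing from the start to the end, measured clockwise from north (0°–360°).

Meridional parts: M(φ₁)=-0.5637, M(φ₂)=-0.6080 → ΔM = -0.0444;  Δλ = +0.2777 rad
tan C = Δλ / ΔM = -6.2601 → C = 99.08°

99.1°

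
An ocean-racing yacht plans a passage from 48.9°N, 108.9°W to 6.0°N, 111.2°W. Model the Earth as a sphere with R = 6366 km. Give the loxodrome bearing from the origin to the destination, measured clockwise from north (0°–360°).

Meridional parts: M(φ₁)=+0.9812, M(φ₂)=+0.1049 → ΔM = -0.8762;  Δλ = -0.0401 rad
tan C = Δλ / ΔM = +0.0458 → C = 182.62°

182.6°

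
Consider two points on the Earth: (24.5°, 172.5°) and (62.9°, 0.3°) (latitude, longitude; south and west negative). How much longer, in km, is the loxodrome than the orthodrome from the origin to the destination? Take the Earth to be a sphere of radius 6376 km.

3483 km

Great circle: cos σ = sin φ₁ sin φ₂ + cos φ₁ cos φ₂ cos Δλ,  σ = 1.6123 rad → d_gc = 10280.3 km
Rhumb line: Δψ = +0.9817, q = Δφ/Δψ = 0.6827, d_rh = R√(Δφ²+q²Δλ²) = 13762.9 km
Excess = 13762.9 − 10280.3 = 3482.6 ≈ 3483 km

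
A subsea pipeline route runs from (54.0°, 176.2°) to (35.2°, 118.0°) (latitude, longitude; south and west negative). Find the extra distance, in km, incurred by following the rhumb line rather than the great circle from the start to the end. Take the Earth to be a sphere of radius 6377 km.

Great circle: cos σ = sin φ₁ sin φ₂ + cos φ₁ cos φ₂ cos Δλ,  σ = 0.7678 rad → d_gc = 4896.2 km
Rhumb line: Δψ = -0.4671, q = Δφ/Δψ = 0.7025, d_rh = R√(Δφ²+q²Δλ²) = 5008.6 km
Excess = 5008.6 − 4896.2 = 112.4 ≈ 112 km

112 km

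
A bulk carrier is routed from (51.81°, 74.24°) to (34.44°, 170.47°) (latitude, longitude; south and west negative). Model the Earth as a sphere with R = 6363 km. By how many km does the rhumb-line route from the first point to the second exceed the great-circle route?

503 km

Great circle: cos σ = sin φ₁ sin φ₂ + cos φ₁ cos φ₂ cos Δλ,  σ = 1.1711 rad → d_gc = 7451.5 km
Rhumb line: Δψ = -0.4198, q = Δφ/Δψ = 0.7221, d_rh = R√(Δφ²+q²Δλ²) = 7954.3 km
Excess = 7954.3 − 7451.5 = 502.8 ≈ 503 km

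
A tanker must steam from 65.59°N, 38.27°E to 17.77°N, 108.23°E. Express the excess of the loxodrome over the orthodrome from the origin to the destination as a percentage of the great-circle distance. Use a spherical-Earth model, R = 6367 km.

Great circle: σ = 1.1453 rad → d_gc = Rσ = 7292.1 km
Rhumb: Δφ = -0.8346, Δλ = +1.2210, Δψ = -1.2159, q = Δφ/Δψ = 0.6864 → d_rh = R√(Δφ²+q²Δλ²) = 7531.2 km
Excess = (7531.2 − 7292.1) / 7292.1 = 239.1 / 7292.1 = 3.28% ≈ 3.3%

3.3%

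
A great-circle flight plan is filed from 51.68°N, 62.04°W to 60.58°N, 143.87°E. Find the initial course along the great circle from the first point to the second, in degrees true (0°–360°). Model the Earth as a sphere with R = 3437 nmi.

346.4°

θ = atan2( sin Δλ·cos φ₂ ,  cos φ₁ sin φ₂ − sin φ₁ cos φ₂ cos Δλ )
  = atan2(-0.2146, +0.8867) = 346.39°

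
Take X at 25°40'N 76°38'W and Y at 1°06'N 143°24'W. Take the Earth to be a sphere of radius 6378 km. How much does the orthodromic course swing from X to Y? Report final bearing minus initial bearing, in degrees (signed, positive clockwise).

-17.7°

Initial bearing θ₁ = atan2(sin Δλ cos φ₂, cos φ₁ sin φ₂ − sin φ₁ cos φ₂ cos Δλ) = 260.51°
Final bearing θ₂ = (initial bearing from the destination back to the start) + 180° = 242.77°
Δθ = θ₂ − θ₁ = -17.7°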